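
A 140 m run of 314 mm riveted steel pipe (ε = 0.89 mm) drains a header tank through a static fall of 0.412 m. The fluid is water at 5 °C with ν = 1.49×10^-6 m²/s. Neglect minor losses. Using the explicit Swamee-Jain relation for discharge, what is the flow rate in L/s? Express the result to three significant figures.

Swamee-Jain (Type II): Q = -0.965·√(gD⁵h_f/L)·ln[ε/(3.7D) + √(3.17ν²L/(gD³h_f))]
√(gD⁵h_f/L) = √(9.81·0.314⁵·0.412/140) = 0.009387
ε/(3.7D) = 7.66×10^-4; √(3.17ν²L/(gD³h_f)) = 8.87×10^-5
Q = -0.965·0.009387·ln(8.548×10^-4) = 0.06400 m³/s
Check: V = 0.826 m/s, Re = 1.74×10^5, f = 0.02674, h_f = 0.415 m ≈ 0.412 m ✓

Q ≈ 64.0 L/s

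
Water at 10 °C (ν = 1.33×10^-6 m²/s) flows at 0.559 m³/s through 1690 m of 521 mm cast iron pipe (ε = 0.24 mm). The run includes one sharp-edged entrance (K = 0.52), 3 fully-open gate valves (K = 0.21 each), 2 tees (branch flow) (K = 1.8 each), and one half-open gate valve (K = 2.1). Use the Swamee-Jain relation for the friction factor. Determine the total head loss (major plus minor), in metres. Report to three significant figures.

H_L ≈ 21.7 m

V = 4Q/(πD²) = 2.622 m/s; V²/2g = 0.3504 m
Re = 1.03×10^6, ε/D = 4.61×10^-4 → f = 0.01701 (Swamee-Jain)
Major: h_f = f(L/D)·V²/2g = 0.01701·3244·0.3504 = 19.34 m
Minor: ΣK = 6.85; h_m = ΣK·V²/2g = 2.400 m
Total H_L = 19.34 + 2.400 = 21.74 m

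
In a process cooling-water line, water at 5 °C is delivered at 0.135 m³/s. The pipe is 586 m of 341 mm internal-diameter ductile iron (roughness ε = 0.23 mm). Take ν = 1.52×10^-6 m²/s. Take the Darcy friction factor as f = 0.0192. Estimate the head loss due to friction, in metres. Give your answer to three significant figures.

h_f ≈ 3.67 m

V = 4Q/(πD²) = 4·0.135/(π·0.341²) = 1.478 m/s
h_f = f(L/D)V²/(2g) = 0.01920·(586/0.341)·1.478²/(2·9.81) = 3.675 m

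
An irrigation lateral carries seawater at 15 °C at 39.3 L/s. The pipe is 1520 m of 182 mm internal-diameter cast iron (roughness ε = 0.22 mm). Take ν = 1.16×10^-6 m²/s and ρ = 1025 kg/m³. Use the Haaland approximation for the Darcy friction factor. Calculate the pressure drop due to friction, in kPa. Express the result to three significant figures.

Δp ≈ 210 kPa

V = 4Q/(πD²) = 4·0.0393/(π·0.182²) = 1.511 m/s
Re = VD/ν = 1.511·0.182/1.16×10^-6 = 2.37×10^5 → turbulent
ε/D = 0.22/182 = 0.00121
Haaland: f = 0.02155
h_f = f(L/D)V²/(2g) = 0.02155·(1520/0.182)·1.511²/(2·9.81) = 20.93 m
Δp = ρg·h_f = 1025·9.81·20.93 = 210.5 kPa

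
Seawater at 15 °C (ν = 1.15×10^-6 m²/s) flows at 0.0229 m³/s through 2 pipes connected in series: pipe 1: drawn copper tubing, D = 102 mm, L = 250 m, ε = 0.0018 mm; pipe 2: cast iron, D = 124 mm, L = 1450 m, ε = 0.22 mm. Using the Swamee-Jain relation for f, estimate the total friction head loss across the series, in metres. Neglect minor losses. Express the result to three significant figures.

Pipe 1: V = 2.802 m/s, Re = 2.49×10^5, ε/D = 1.76×10^-5, f = 0.01508, h_1 = f(L/D)V²/2g = 14.79 m
Pipe 2: V = 1.896 m/s, Re = 2.04×10^5, ε/D = 0.00177, f = 0.02381, h_2 = f(L/D)V²/2g = 51.03 m
Series → Q common, losses add: H = Σh = 65.82 m

H ≈ 65.8 m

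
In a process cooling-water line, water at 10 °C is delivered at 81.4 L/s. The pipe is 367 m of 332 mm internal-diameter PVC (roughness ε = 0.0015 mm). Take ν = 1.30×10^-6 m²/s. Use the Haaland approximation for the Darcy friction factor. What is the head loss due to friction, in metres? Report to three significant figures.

h_f ≈ 0.747 m

V = 4Q/(πD²) = 4·0.0814/(π·0.332²) = 0.9403 m/s
Re = VD/ν = 0.9403·0.332/1.30×10^-6 = 2.40×10^5 → turbulent
ε/D = 0.0015/332 = 4.52×10^-6
Haaland: f = 0.01499
h_f = f(L/D)V²/(2g) = 0.01499·(367/0.332)·0.9403²/(2·9.81) = 0.7467 m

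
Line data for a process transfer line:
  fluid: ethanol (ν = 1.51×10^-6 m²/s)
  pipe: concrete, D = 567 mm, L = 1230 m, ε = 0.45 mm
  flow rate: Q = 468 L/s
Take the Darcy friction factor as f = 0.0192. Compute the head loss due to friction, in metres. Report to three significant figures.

V = 4Q/(πD²) = 4·0.468/(π·0.567²) = 1.853 m/s
h_f = f(L/D)V²/(2g) = 0.01920·(1230/0.567)·1.853²/(2·9.81) = 7.293 m

h_f ≈ 7.29 m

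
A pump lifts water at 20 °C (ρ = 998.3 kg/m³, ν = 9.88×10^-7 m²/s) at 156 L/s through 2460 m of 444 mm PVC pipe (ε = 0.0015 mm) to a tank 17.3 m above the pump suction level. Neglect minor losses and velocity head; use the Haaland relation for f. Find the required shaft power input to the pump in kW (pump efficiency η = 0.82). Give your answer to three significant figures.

P_shaft ≈ 39.4 kW

V = 4Q/(πD²) = 1.008 m/s; Re = 4.53×10^5; ε/D = 3.38×10^-6; f = 0.01333
h_f = f(L/D)V²/2g = 3.822 m
Total head H = z + h_f = 17.3 + 3.822 = 21.12 m
P_hyd = ρgQH = 998.3·9.81·0.156·21.12 = 32.27 kW
P_shaft = P_hyd/η = 32.27/0.82 = 39.35 kW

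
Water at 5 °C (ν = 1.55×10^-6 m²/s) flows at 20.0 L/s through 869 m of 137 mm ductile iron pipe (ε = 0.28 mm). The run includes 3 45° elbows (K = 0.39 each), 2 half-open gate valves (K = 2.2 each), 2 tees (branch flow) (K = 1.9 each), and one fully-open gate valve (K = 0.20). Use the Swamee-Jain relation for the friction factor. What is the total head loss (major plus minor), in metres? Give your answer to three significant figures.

H_L ≈ 15.9 m

V = 4Q/(πD²) = 1.357 m/s; V²/2g = 0.09382 m
Re = 1.20×10^5, ε/D = 0.00204 → f = 0.02518 (Swamee-Jain)
Major: h_f = f(L/D)·V²/2g = 0.02518·6343·0.09382 = 14.99 m
Minor: ΣK = 9.57; h_m = ΣK·V²/2g = 0.8979 m
Total H_L = 14.99 + 0.8979 = 15.88 m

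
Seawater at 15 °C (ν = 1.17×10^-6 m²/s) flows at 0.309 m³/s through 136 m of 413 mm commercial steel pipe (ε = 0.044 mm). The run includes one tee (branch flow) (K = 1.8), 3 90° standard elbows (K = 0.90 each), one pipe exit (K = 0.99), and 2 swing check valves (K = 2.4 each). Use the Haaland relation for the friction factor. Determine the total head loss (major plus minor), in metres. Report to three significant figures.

V = 4Q/(πD²) = 2.307 m/s; V²/2g = 0.2712 m
Re = 8.14×10^5, ε/D = 1.07×10^-4 → f = 0.01365 (Haaland)
Major: h_f = f(L/D)·V²/2g = 0.01365·329.3·0.2712 = 1.219 m
Minor: ΣK = 10.3; h_m = ΣK·V²/2g = 2.790 m
Total H_L = 1.219 + 2.790 = 4.009 m

H_L ≈ 4.01 m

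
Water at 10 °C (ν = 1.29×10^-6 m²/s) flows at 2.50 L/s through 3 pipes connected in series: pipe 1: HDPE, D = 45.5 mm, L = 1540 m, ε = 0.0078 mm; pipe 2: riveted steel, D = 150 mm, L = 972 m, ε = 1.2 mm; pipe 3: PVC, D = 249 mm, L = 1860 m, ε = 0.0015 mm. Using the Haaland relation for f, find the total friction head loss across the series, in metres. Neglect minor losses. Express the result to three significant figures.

H ≈ 85.4 m

Pipe 1: V = 1.538 m/s, Re = 5.42×10^4, ε/D = 1.71×10^-4, f = 0.02087, h_1 = f(L/D)V²/2g = 85.11 m
Pipe 2: V = 0.1415 m/s, Re = 1.65×10^4, ε/D = 0.00800, f = 0.03886, h_2 = f(L/D)V²/2g = 0.2569 m
Pipe 3: V = 0.05134 m/s, Re = 9910, ε/D = 6.02×10^-6, f = 0.03097, h_3 = f(L/D)V²/2g = 0.03108 m
Series → Q common, losses add: H = Σh = 85.40 m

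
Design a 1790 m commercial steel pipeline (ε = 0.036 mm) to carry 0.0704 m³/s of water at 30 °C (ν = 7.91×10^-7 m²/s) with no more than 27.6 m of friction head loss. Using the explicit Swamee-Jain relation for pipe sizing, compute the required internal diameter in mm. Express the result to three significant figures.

Swamee-Jain (Type III): D = 0.66·[ε^1.25·(LQ²/(gh_f))^4.75 + ν·Q^9.4·(L/(gh_f))^5.2]^0.04
LQ²/(gh_f) = 0.03277; L/(gh_f) = 6.611
Term 1 = ε^1.25·(…)^4.75 = 2.48×10^-13; Term 2 = ν·Q^9.4·(…)^5.2 = 2.14×10^-13
D = 0.66·(2.48×10^-13 + 2.14×10^-13)^0.04 = 0.2119 m = 212 mm
Check: V = 2.00 m/s, Re = 5.35×10^5, f = 0.01513, h_f = 26.0 m ≈ 27.6 m ✓

D ≈ 212 mm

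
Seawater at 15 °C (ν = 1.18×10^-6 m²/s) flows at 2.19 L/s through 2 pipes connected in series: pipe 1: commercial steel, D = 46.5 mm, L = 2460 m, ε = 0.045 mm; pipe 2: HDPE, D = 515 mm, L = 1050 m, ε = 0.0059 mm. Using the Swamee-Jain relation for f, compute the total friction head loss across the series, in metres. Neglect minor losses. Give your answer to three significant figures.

Pipe 1: V = 1.290 m/s, Re = 5.08×10^4, ε/D = 9.68×10^-4, f = 0.02403, h_1 = f(L/D)V²/2g = 107.8 m
Pipe 2: V = 0.01051 m/s, Re = 4590, ε/D = 1.15×10^-5, f = 0.03887, h_2 = f(L/D)V²/2g = 4.464×10^-4 m
Series → Q common, losses add: H = Σh = 107.8 m

H ≈ 108 m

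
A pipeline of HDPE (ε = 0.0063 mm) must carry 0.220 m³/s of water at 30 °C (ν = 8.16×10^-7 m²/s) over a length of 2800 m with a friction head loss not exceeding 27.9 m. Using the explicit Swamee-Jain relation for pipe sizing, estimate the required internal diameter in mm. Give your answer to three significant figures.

Swamee-Jain (Type III): D = 0.66·[ε^1.25·(LQ²/(gh_f))^4.75 + ν·Q^9.4·(L/(gh_f))^5.2]^0.04
LQ²/(gh_f) = 0.4951; L/(gh_f) = 10.23
Term 1 = ε^1.25·(…)^4.75 = 1.12×10^-8; Term 2 = ν·Q^9.4·(…)^5.2 = 9.59×10^-8
D = 0.66·(1.12×10^-8 + 9.59×10^-8)^0.04 = 0.3473 m = 347 mm
Check: V = 2.32 m/s, Re = 9.88×10^5, f = 0.01206, h_f = 26.7 m ≈ 27.9 m ✓

D ≈ 347 mm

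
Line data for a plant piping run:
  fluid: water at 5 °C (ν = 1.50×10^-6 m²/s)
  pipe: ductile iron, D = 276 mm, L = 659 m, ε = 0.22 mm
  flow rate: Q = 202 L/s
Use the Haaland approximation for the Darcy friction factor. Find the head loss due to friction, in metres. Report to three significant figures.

h_f ≈ 26.5 m

V = 4Q/(πD²) = 4·0.202/(π·0.276²) = 3.376 m/s
Re = VD/ν = 3.376·0.276/1.50×10^-6 = 6.21×10^5 → turbulent
ε/D = 0.22/276 = 7.97×10^-4
Haaland: f = 0.01913
h_f = f(L/D)V²/(2g) = 0.01913·(659/0.276)·3.376²/(2·9.81) = 26.54 m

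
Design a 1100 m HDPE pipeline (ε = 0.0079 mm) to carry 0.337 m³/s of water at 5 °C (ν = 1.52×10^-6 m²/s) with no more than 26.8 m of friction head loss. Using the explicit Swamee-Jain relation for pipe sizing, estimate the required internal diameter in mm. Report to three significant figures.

D ≈ 347 mm

Swamee-Jain (Type III): D = 0.66·[ε^1.25·(LQ²/(gh_f))^4.75 + ν·Q^9.4·(L/(gh_f))^5.2]^0.04
LQ²/(gh_f) = 0.4752; L/(gh_f) = 4.184
Term 1 = ε^1.25·(…)^4.75 = 1.22×10^-8; Term 2 = ν·Q^9.4·(…)^5.2 = 9.42×10^-8
D = 0.66·(1.22×10^-8 + 9.42×10^-8)^0.04 = 0.3472 m = 347 mm
Check: V = 3.56 m/s, Re = 8.13×10^5, f = 0.01250, h_f = 25.6 m ≈ 26.8 m ✓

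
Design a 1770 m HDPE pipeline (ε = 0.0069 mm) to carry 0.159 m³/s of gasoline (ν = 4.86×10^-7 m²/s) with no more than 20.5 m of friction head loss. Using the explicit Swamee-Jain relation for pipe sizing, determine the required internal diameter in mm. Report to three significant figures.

D ≈ 293 mm

Swamee-Jain (Type III): D = 0.66·[ε^1.25·(LQ²/(gh_f))^4.75 + ν·Q^9.4·(L/(gh_f))^5.2]^0.04
LQ²/(gh_f) = 0.2225; L/(gh_f) = 8.801
Term 1 = ε^1.25·(…)^4.75 = 2.81×10^-10; Term 2 = ν·Q^9.4·(…)^5.2 = 1.23×10^-9
D = 0.66·(2.81×10^-10 + 1.23×10^-9)^0.04 = 0.2929 m = 293 mm
Check: V = 2.36 m/s, Re = 1.42×10^6, f = 0.01162, h_f = 19.9 m ≈ 20.5 m ✓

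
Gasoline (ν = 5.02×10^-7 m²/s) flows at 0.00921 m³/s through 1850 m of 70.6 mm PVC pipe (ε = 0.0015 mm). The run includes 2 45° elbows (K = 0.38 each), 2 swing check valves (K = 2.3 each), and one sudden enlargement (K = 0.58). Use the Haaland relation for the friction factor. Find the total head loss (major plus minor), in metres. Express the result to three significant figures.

V = 4Q/(πD²) = 2.353 m/s; V²/2g = 0.2821 m
Re = 3.31×10^5, ε/D = 2.12×10^-5 → f = 0.01427 (Haaland)
Major: h_f = f(L/D)·V²/2g = 0.01427·26204·0.2821 = 105.5 m
Minor: ΣK = 5.94; h_m = ΣK·V²/2g = 1.676 m
Total H_L = 105.5 + 1.676 = 107.2 m

H_L ≈ 107 m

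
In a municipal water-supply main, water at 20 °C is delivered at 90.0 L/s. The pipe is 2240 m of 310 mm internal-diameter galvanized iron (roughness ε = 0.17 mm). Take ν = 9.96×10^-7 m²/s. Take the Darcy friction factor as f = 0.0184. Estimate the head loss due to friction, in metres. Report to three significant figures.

V = 4Q/(πD²) = 4·0.0900/(π·0.310²) = 1.192 m/s
h_f = f(L/D)V²/(2g) = 0.01840·(2240/0.310)·1.192²/(2·9.81) = 9.635 m

h_f ≈ 9.64 m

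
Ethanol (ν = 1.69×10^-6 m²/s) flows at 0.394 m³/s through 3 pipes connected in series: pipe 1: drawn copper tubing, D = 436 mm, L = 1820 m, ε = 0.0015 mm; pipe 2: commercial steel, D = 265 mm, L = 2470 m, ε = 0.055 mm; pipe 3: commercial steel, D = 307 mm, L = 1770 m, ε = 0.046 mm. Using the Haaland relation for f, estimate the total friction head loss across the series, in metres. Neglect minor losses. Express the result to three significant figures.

H ≈ 489 m

Pipe 1: V = 2.639 m/s, Re = 6.81×10^5, ε/D = 3.44×10^-6, f = 0.01242, h_1 = f(L/D)V²/2g = 18.40 m
Pipe 2: V = 7.144 m/s, Re = 1.12×10^6, ε/D = 2.08×10^-4, f = 0.01460, h_2 = f(L/D)V²/2g = 354.0 m
Pipe 3: V = 5.323 m/s, Re = 9.67×10^5, ε/D = 1.50×10^-4, f = 0.01404, h_3 = f(L/D)V²/2g = 116.8 m
Series → Q common, losses add: H = Σh = 489.3 m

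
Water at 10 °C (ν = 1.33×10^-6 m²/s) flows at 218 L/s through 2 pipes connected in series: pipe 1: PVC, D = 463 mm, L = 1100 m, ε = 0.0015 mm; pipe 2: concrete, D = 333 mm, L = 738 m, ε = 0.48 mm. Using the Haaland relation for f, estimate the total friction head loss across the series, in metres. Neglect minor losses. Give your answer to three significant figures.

Pipe 1: V = 1.295 m/s, Re = 4.51×10^5, ε/D = 3.24×10^-6, f = 0.01334, h_1 = f(L/D)V²/2g = 2.709 m
Pipe 2: V = 2.503 m/s, Re = 6.27×10^5, ε/D = 0.00144, f = 0.02187, h_2 = f(L/D)V²/2g = 15.48 m
Series → Q common, losses add: H = Σh = 18.19 m

H ≈ 18.2 m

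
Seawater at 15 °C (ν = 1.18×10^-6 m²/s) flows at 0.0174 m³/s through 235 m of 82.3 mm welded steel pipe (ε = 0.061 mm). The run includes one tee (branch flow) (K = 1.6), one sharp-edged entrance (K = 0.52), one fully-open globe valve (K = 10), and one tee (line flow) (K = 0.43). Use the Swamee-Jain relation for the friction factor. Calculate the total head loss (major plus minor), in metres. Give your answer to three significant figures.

V = 4Q/(πD²) = 3.271 m/s; V²/2g = 0.5453 m
Re = 2.28×10^5, ε/D = 7.41×10^-4 → f = 0.01992 (Swamee-Jain)
Major: h_f = f(L/D)·V²/2g = 0.01992·2855·0.5453 = 31.02 m
Minor: ΣK = 12.6; h_m = ΣK·V²/2g = 6.843 m
Total H_L = 31.02 + 6.843 = 37.86 m

H_L ≈ 37.9 m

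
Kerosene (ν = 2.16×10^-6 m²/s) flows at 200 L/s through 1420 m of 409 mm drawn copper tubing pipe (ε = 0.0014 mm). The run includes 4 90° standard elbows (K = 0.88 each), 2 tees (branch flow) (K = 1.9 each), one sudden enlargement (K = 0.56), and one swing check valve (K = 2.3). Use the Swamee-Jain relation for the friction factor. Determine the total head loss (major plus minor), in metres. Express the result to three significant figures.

H_L ≈ 7.16 m

V = 4Q/(πD²) = 1.522 m/s; V²/2g = 0.1181 m
Re = 2.88×10^5, ε/D = 3.42×10^-6 → f = 0.01452 (Swamee-Jain)
Major: h_f = f(L/D)·V²/2g = 0.01452·3472·0.1181 = 5.955 m
Minor: ΣK = 10.2; h_m = ΣK·V²/2g = 1.202 m
Total H_L = 5.955 + 1.202 = 7.157 m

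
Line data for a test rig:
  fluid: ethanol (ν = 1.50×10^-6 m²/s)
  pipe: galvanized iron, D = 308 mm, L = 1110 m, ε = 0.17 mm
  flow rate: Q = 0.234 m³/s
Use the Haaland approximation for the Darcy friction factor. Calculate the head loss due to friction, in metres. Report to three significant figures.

h_f ≈ 32.1 m

V = 4Q/(πD²) = 4·0.234/(π·0.308²) = 3.141 m/s
Re = VD/ν = 3.141·0.308/1.50×10^-6 = 6.45×10^5 → turbulent
ε/D = 0.17/308 = 5.52×10^-4
Haaland: f = 0.01773
h_f = f(L/D)V²/(2g) = 0.01773·(1110/0.308)·3.141²/(2·9.81) = 32.13 m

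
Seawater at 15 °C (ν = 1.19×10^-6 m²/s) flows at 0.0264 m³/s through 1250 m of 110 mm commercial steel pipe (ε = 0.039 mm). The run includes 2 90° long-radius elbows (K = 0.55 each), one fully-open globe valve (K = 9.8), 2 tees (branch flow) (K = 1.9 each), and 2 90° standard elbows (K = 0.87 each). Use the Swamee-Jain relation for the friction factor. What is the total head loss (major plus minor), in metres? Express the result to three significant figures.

H_L ≈ 85.5 m

V = 4Q/(πD²) = 2.778 m/s; V²/2g = 0.3933 m
Re = 2.57×10^5, ε/D = 3.55×10^-4 → f = 0.01768 (Swamee-Jain)
Major: h_f = f(L/D)·V²/2g = 0.01768·11364·0.3933 = 79.01 m
Minor: ΣK = 16.4; h_m = ΣK·V²/2g = 6.466 m
Total H_L = 79.01 + 6.466 = 85.48 m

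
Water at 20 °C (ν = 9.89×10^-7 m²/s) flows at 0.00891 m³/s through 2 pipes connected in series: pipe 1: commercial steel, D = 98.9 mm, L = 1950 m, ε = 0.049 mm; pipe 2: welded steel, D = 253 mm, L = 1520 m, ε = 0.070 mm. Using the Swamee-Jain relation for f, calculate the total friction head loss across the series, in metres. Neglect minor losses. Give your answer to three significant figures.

Pipe 1: V = 1.160 m/s, Re = 1.16×10^5, ε/D = 4.95×10^-4, f = 0.02002, h_1 = f(L/D)V²/2g = 27.07 m
Pipe 2: V = 0.1772 m/s, Re = 4.53×10^4, ε/D = 2.77×10^-4, f = 0.02225, h_2 = f(L/D)V²/2g = 0.2140 m
Series → Q common, losses add: H = Σh = 27.28 m

H ≈ 27.3 m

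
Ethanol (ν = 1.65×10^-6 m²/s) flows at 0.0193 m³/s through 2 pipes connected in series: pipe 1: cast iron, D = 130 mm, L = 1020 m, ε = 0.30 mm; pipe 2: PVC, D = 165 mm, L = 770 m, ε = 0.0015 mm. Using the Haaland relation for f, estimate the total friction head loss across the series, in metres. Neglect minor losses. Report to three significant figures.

H ≈ 25.2 m

Pipe 1: V = 1.454 m/s, Re = 1.15×10^5, ε/D = 0.00231, f = 0.02560, h_1 = f(L/D)V²/2g = 21.65 m
Pipe 2: V = 0.9026 m/s, Re = 9.03×10^4, ε/D = 9.09×10^-6, f = 0.01824, h_2 = f(L/D)V²/2g = 3.535 m
Series → Q common, losses add: H = Σh = 25.18 m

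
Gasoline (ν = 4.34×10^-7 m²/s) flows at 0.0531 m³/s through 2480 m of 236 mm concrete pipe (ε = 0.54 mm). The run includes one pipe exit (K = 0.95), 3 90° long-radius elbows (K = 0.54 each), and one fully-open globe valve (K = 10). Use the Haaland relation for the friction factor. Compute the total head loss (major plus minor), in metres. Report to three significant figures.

V = 4Q/(πD²) = 1.214 m/s; V²/2g = 0.07510 m
Re = 6.60×10^5, ε/D = 0.00229 → f = 0.02455 (Haaland)
Major: h_f = f(L/D)·V²/2g = 0.02455·10508·0.07510 = 19.38 m
Minor: ΣK = 12.6; h_m = ΣK·V²/2g = 0.9441 m
Total H_L = 19.38 + 0.9441 = 20.32 m

H_L ≈ 20.3 m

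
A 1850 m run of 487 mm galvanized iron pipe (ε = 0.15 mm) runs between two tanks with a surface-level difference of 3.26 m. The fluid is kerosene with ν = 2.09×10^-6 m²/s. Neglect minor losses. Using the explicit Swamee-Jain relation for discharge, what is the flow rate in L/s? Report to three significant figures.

Swamee-Jain (Type II): Q = -0.965·√(gD⁵h_f/L)·ln[ε/(3.7D) + √(3.17ν²L/(gD³h_f))]
√(gD⁵h_f/L) = √(9.81·0.487⁵·3.26/1850) = 0.02176
ε/(3.7D) = 8.32×10^-5; √(3.17ν²L/(gD³h_f)) = 8.33×10^-5
Q = -0.965·0.02176·ln(1.665×10^-4) = 0.1827 m³/s
Check: V = 0.981 m/s, Re = 2.29×10^5, f = 0.01758, h_f = 3.27 m ≈ 3.26 m ✓

Q ≈ 183 L/s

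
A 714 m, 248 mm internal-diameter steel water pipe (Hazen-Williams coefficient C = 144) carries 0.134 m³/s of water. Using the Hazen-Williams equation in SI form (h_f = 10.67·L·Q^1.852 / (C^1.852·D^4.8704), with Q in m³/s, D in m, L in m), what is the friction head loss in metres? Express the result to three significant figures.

h_f ≈ 16.5 m

h_f = 10.67·714·0.134^1.852 / (144^1.852·0.248^4.8704) = 16.49 m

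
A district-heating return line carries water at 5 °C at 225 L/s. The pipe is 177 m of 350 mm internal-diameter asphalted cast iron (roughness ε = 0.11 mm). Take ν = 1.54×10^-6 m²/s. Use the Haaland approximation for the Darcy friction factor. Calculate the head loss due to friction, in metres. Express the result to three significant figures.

h_f ≈ 2.28 m

V = 4Q/(πD²) = 4·0.225/(π·0.350²) = 2.339 m/s
Re = VD/ν = 2.339·0.350/1.54×10^-6 = 5.32×10^5 → turbulent
ε/D = 0.11/350 = 3.14×10^-4
Haaland: f = 0.01621
h_f = f(L/D)V²/(2g) = 0.01621·(177/0.350)·2.339²/(2·9.81) = 2.285 m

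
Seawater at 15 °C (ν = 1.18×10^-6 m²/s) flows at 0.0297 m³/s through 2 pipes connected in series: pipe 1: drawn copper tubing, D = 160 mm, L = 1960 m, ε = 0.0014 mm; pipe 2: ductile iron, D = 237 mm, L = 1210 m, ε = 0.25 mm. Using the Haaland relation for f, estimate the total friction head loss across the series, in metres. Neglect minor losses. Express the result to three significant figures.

Pipe 1: V = 1.477 m/s, Re = 2.00×10^5, ε/D = 8.75×10^-6, f = 0.01555, h_1 = f(L/D)V²/2g = 21.18 m
Pipe 2: V = 0.6732 m/s, Re = 1.35×10^5, ε/D = 0.00105, f = 0.02164, h_2 = f(L/D)V²/2g = 2.552 m
Series → Q common, losses add: H = Σh = 23.73 m

H ≈ 23.7 m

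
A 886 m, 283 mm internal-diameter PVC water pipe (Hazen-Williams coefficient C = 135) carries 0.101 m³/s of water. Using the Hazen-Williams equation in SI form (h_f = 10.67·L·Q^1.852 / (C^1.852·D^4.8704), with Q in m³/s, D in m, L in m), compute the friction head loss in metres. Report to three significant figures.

h_f = 10.67·886·0.101^1.852 / (135^1.852·0.283^4.8704) = 7.182 m

h_f ≈ 7.18 m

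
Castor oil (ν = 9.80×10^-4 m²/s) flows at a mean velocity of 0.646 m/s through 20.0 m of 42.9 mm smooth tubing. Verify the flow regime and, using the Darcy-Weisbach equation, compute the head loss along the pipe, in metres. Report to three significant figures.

h_f ≈ 22.4 m

Re = VD/ν = 0.646·0.04290/9.80×10^-4 = 28.3 → laminar (Re < 2300)
f = 64/Re = 2.263
h_f = f(L/D)V²/(2g) = 2.263·(20.0/0.04290)·0.646²/(2·9.81) = 22.44 m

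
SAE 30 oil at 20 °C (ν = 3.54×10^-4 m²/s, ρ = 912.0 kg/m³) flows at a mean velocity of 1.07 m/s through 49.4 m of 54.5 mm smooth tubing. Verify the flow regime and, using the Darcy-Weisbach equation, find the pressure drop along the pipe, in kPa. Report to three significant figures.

Δp ≈ 184 kPa

Re = VD/ν = 1.07·0.05450/3.54×10^-4 = 165 → laminar (Re < 2300)
f = 64/Re = 0.3885
h_f = f(L/D)V²/(2g) = 0.3885·(49.4/0.05450)·1.07²/(2·9.81) = 20.55 m
Δp = ρg·h_f = 912.0·9.81·20.55 = 183.9 kPa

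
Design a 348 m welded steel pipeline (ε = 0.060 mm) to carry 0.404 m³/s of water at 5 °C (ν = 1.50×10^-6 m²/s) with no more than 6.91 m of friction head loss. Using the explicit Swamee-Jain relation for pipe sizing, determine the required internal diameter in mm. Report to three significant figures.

D ≈ 400 mm

Swamee-Jain (Type III): D = 0.66·[ε^1.25·(LQ²/(gh_f))^4.75 + ν·Q^9.4·(L/(gh_f))^5.2]^0.04
LQ²/(gh_f) = 0.8379; L/(gh_f) = 5.134
Term 1 = ε^1.25·(…)^4.75 = 2.28×10^-6; Term 2 = ν·Q^9.4·(…)^5.2 = 1.48×10^-6
D = 0.66·(2.28×10^-6 + 1.48×10^-6)^0.04 = 0.4005 m = 400 mm
Check: V = 3.21 m/s, Re = 8.56×10^5, f = 0.01434, h_f = 6.54 m ≈ 6.91 m ✓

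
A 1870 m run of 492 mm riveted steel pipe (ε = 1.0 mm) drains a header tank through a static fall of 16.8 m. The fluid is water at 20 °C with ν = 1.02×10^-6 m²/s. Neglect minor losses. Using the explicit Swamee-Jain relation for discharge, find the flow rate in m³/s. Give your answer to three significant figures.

Q ≈ 0.364 m³/s

Swamee-Jain (Type II): Q = -0.965·√(gD⁵h_f/L)·ln[ε/(3.7D) + √(3.17ν²L/(gD³h_f))]
√(gD⁵h_f/L) = √(9.81·0.492⁵·16.8/1870) = 0.05041
ε/(3.7D) = 5.49×10^-4; √(3.17ν²L/(gD³h_f)) = 1.77×10^-5
Q = -0.965·0.05041·ln(5.671×10^-4) = 0.3636 m³/s
Check: V = 1.91 m/s, Re = 9.23×10^5, f = 0.02380, h_f = 16.9 m ≈ 16.8 m ✓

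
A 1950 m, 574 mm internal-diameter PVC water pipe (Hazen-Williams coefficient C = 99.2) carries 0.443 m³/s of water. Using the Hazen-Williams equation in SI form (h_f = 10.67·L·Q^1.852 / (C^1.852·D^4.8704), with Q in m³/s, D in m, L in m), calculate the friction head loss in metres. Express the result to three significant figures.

h_f = 10.67·1950·0.443^1.852 / (99.2^1.852·0.574^4.8704) = 13.80 m

h_f ≈ 13.8 m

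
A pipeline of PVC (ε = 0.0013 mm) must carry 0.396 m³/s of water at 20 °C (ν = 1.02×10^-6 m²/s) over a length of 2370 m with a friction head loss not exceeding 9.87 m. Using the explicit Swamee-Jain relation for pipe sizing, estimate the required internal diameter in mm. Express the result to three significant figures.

D ≈ 522 mm

Swamee-Jain (Type III): D = 0.66·[ε^1.25·(LQ²/(gh_f))^4.75 + ν·Q^9.4·(L/(gh_f))^5.2]^0.04
LQ²/(gh_f) = 3.838; L/(gh_f) = 24.48
Term 1 = ε^1.25·(…)^4.75 = 2.61×10^-5; Term 2 = ν·Q^9.4·(…)^5.2 = 0.00281
D = 0.66·(2.61×10^-5 + 0.00281)^0.04 = 0.5220 m = 522 mm
Check: V = 1.85 m/s, Re = 9.47×10^5, f = 0.01177, h_f = 9.33 m ≈ 9.87 m ✓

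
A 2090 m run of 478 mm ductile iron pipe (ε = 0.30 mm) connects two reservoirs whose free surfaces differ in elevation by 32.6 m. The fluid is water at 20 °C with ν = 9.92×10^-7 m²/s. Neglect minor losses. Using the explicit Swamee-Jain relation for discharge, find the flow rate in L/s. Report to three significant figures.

Swamee-Jain (Type II): Q = -0.965·√(gD⁵h_f/L)·ln[ε/(3.7D) + √(3.17ν²L/(gD³h_f))]
√(gD⁵h_f/L) = √(9.81·0.478⁵·32.6/2090) = 0.06179
ε/(3.7D) = 1.70×10^-4; √(3.17ν²L/(gD³h_f)) = 1.37×10^-5
Q = -0.965·0.06179·ln(1.833×10^-4) = 0.5131 m³/s
Check: V = 2.86 m/s, Re = 1.38×10^6, f = 0.01798, h_f = 32.8 m ≈ 32.6 m ✓

Q ≈ 513 L/s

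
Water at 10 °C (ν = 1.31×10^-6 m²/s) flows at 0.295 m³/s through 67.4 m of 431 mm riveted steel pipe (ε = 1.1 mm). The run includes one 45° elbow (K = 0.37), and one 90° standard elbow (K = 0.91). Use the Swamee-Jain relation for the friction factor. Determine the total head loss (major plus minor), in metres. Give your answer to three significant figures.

V = 4Q/(πD²) = 2.022 m/s; V²/2g = 0.2084 m
Re = 6.65×10^5, ε/D = 0.00255 → f = 0.02534 (Swamee-Jain)
Major: h_f = f(L/D)·V²/2g = 0.02534·156.4·0.2084 = 0.8257 m
Minor: ΣK = 1.28; h_m = ΣK·V²/2g = 0.2667 m
Total H_L = 0.8257 + 0.2667 = 1.092 m

H_L ≈ 1.09 m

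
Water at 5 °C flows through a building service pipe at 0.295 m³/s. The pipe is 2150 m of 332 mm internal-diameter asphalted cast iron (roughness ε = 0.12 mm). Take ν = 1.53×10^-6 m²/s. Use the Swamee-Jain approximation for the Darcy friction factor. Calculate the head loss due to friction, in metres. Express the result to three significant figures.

V = 4Q/(πD²) = 4·0.295/(π·0.332²) = 3.408 m/s
Re = VD/ν = 3.408·0.332/1.53×10^-6 = 7.39×10^5 → turbulent
ε/D = 0.12/332 = 3.61×10^-4
Swamee-Jain: f = 0.01649
h_f = f(L/D)V²/(2g) = 0.01649·(2150/0.332)·3.408²/(2·9.81) = 63.20 m

h_f ≈ 63.2 m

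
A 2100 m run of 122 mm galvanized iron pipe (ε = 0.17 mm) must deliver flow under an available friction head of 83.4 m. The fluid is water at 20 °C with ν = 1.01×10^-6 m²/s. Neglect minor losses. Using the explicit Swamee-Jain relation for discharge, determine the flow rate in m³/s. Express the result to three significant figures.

Swamee-Jain (Type II): Q = -0.965·√(gD⁵h_f/L)·ln[ε/(3.7D) + √(3.17ν²L/(gD³h_f))]
√(gD⁵h_f/L) = √(9.81·0.122⁵·83.4/2100) = 0.003245
ε/(3.7D) = 3.77×10^-4; √(3.17ν²L/(gD³h_f)) = 6.76×10^-5
Q = -0.965·0.003245·ln(4.442×10^-4) = 0.02417 m³/s
Check: V = 2.07 m/s, Re = 2.50×10^5, f = 0.02240, h_f = 84.0 m ≈ 83.4 m ✓

Q ≈ 0.0242 m³/s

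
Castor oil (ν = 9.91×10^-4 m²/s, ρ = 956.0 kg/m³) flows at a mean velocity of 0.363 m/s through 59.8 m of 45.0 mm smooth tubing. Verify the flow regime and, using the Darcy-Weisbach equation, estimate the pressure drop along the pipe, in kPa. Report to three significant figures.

Δp ≈ 325 kPa

Re = VD/ν = 0.363·0.04500/9.91×10^-4 = 16.5 → laminar (Re < 2300)
f = 64/Re = 3.883
h_f = f(L/D)V²/(2g) = 3.883·(59.8/0.04500)·0.363²/(2·9.81) = 34.65 m
Δp = ρg·h_f = 956.0·9.81·34.65 = 325.0 kPa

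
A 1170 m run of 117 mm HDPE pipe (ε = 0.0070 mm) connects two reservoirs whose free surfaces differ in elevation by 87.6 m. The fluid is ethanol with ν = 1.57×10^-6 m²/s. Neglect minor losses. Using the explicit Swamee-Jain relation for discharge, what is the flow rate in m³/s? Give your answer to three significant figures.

Q ≈ 0.0358 m³/s

Swamee-Jain (Type II): Q = -0.965·√(gD⁵h_f/L)·ln[ε/(3.7D) + √(3.17ν²L/(gD³h_f))]
√(gD⁵h_f/L) = √(9.81·0.117⁵·87.6/1170) = 0.004013
ε/(3.7D) = 1.62×10^-5; √(3.17ν²L/(gD³h_f)) = 8.15×10^-5
Q = -0.965·0.004013·ln(9.767×10^-5) = 0.03576 m³/s
Check: V = 3.33 m/s, Re = 2.48×10^5, f = 0.01550, h_f = 87.4 m ≈ 87.6 m ✓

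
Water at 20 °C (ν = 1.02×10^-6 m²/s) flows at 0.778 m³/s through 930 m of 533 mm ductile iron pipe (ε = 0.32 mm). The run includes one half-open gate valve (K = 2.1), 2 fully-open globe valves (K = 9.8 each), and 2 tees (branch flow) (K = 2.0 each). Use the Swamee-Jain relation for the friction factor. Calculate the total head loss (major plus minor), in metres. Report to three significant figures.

H_L ≈ 35.1 m

V = 4Q/(πD²) = 3.487 m/s; V²/2g = 0.6197 m
Re = 1.82×10^6, ε/D = 6.00×10^-4 → f = 0.01773 (Swamee-Jain)
Major: h_f = f(L/D)·V²/2g = 0.01773·1745·0.6197 = 19.17 m
Minor: ΣK = 25.7; h_m = ΣK·V²/2g = 15.93 m
Total H_L = 19.17 + 15.93 = 35.09 m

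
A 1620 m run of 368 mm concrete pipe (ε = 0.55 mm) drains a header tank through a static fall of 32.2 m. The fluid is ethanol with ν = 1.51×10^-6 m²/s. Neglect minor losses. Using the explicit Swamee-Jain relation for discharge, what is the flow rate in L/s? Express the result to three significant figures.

Swamee-Jain (Type II): Q = -0.965·√(gD⁵h_f/L)·ln[ε/(3.7D) + √(3.17ν²L/(gD³h_f))]
√(gD⁵h_f/L) = √(9.81·0.368⁵·32.2/1620) = 0.03628
ε/(3.7D) = 4.04×10^-4; √(3.17ν²L/(gD³h_f)) = 2.73×10^-5
Q = -0.965·0.03628·ln(4.312×10^-4) = 0.2713 m³/s
Check: V = 2.55 m/s, Re = 6.22×10^5, f = 0.02218, h_f = 32.4 m ≈ 32.2 m ✓

Q ≈ 271 L/s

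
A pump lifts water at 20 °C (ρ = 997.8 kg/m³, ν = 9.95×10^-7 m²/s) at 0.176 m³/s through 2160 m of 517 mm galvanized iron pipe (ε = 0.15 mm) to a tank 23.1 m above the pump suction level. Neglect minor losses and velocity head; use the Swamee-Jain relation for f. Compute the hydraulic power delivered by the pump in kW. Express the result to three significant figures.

V = 4Q/(πD²) = 0.8384 m/s; Re = 4.36×10^5; ε/D = 2.90×10^-4; f = 0.01646
h_f = f(L/D)V²/2g = 2.464 m
Total head H = z + h_f = 23.1 + 2.464 = 25.56 m
P_hyd = ρgQH = 997.8·9.81·0.176·25.56 = 44.04 kW

P_hyd ≈ 44.0 kW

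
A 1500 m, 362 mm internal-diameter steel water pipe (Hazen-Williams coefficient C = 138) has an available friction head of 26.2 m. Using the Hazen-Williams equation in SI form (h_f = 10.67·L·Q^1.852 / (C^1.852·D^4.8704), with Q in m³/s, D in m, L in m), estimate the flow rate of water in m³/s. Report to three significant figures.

Q ≈ 0.299 m³/s

Rearranging: Q = [h_f·C^1.852·D^4.8704 / (10.67·L)]^(1/1.852)
Q = [26.2·138^1.852·0.362^4.8704 / (10.67·1500)]^0.540 = 0.2986 m³/s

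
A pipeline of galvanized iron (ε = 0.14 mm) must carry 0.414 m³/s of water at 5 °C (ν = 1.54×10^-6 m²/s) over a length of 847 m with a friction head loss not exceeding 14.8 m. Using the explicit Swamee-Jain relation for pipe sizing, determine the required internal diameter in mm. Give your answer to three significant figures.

D ≈ 427 mm

Swamee-Jain (Type III): D = 0.66·[ε^1.25·(LQ²/(gh_f))^4.75 + ν·Q^9.4·(L/(gh_f))^5.2]^0.04
LQ²/(gh_f) = 0.9999; L/(gh_f) = 5.834
Term 1 = ε^1.25·(…)^4.75 = 1.52×10^-5; Term 2 = ν·Q^9.4·(…)^5.2 = 3.72×10^-6
D = 0.66·(1.52×10^-5 + 3.72×10^-6)^0.04 = 0.4272 m = 427 mm
Check: V = 2.89 m/s, Re = 8.01×10^5, f = 0.01616, h_f = 13.6 m ≈ 14.8 m ✓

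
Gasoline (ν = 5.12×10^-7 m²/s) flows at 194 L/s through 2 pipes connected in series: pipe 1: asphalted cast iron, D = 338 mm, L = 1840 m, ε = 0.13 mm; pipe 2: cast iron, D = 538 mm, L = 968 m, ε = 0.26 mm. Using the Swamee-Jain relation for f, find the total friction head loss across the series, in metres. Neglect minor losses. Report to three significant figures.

Pipe 1: V = 2.162 m/s, Re = 1.43×10^6, ε/D = 3.85×10^-4, f = 0.01628, h_1 = f(L/D)V²/2g = 21.11 m
Pipe 2: V = 0.8534 m/s, Re = 8.97×10^5, ε/D = 4.83×10^-4, f = 0.01725, h_2 = f(L/D)V²/2g = 1.152 m
Series → Q common, losses add: H = Σh = 22.27 m

H ≈ 22.3 m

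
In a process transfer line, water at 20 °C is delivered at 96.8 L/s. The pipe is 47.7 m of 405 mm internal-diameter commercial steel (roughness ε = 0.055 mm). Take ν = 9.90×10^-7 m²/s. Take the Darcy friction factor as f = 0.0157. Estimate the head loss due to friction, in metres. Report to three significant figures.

h_f ≈ 0.0532 m

V = 4Q/(πD²) = 4·0.0968/(π·0.405²) = 0.7514 m/s
h_f = f(L/D)V²/(2g) = 0.01570·(47.7/0.405)·0.7514²/(2·9.81) = 0.05321 m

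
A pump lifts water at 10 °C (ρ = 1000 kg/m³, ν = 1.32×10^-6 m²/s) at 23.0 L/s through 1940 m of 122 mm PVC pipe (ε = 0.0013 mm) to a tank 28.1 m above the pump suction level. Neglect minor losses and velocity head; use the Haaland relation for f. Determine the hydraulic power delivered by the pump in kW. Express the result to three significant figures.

P_hyd ≈ 17.6 kW

V = 4Q/(πD²) = 1.968 m/s; Re = 1.82×10^5; ε/D = 1.07×10^-5; f = 0.01585
h_f = f(L/D)V²/2g = 49.73 m
Total head H = z + h_f = 28.1 + 49.73 = 77.83 m
P_hyd = ρgQH = 1000·9.81·0.0230·77.83 = 17.56 kW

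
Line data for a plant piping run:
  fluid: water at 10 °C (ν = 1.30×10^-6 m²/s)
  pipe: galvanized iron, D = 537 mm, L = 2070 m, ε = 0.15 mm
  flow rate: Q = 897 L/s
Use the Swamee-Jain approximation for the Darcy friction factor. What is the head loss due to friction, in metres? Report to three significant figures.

h_f ≈ 47.1 m

V = 4Q/(πD²) = 4·0.897/(π·0.537²) = 3.961 m/s
Re = VD/ν = 3.961·0.537/1.30×10^-6 = 1.64×10^6 → turbulent
ε/D = 0.15/537 = 2.79×10^-4
Swamee-Jain: f = 0.01528
h_f = f(L/D)V²/(2g) = 0.01528·(2070/0.537)·3.961²/(2·9.81) = 47.09 m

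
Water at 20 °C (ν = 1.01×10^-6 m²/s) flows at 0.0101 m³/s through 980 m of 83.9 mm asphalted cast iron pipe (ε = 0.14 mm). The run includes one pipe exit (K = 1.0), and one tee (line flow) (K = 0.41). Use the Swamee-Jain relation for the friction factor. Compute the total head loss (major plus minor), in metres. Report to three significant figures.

V = 4Q/(πD²) = 1.827 m/s; V²/2g = 0.1701 m
Re = 1.52×10^5, ε/D = 0.00167 → f = 0.02382 (Swamee-Jain)
Major: h_f = f(L/D)·V²/2g = 0.02382·11681·0.1701 = 47.32 m
Minor: ΣK = 1.41; h_m = ΣK·V²/2g = 0.2398 m
Total H_L = 47.32 + 0.2398 = 47.56 m

H_L ≈ 47.6 m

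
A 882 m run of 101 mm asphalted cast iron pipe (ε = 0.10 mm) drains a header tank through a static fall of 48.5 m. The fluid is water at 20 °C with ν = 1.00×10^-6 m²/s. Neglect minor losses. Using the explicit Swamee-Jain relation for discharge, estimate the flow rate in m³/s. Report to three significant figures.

Swamee-Jain (Type II): Q = -0.965·√(gD⁵h_f/L)·ln[ε/(3.7D) + √(3.17ν²L/(gD³h_f))]
√(gD⁵h_f/L) = √(9.81·0.101⁵·48.5/882) = 0.002381
ε/(3.7D) = 2.68×10^-4; √(3.17ν²L/(gD³h_f)) = 7.55×10^-5
Q = -0.965·0.002381·ln(3.431×10^-4) = 0.01833 m³/s
Check: V = 2.29 m/s, Re = 2.31×10^5, f = 0.02098, h_f = 48.9 m ≈ 48.5 m ✓

Q ≈ 0.0183 m³/s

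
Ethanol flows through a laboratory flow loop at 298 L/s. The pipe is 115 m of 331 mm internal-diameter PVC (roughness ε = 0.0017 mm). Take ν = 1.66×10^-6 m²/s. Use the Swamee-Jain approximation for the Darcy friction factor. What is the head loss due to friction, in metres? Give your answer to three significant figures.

V = 4Q/(πD²) = 4·0.298/(π·0.331²) = 3.463 m/s
Re = VD/ν = 3.463·0.331/1.66×10^-6 = 6.91×10^5 → turbulent
ε/D = 0.0017/331 = 5.14×10^-6
Swamee-Jain: f = 0.01247
h_f = f(L/D)V²/(2g) = 0.01247·(115/0.331)·3.463²/(2·9.81) = 2.648 m

h_f ≈ 2.65 m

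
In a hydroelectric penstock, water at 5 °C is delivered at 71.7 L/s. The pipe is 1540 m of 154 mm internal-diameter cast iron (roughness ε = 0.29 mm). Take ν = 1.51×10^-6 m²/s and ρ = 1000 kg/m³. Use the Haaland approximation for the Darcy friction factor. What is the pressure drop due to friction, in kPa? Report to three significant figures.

V = 4Q/(πD²) = 4·0.0717/(π·0.154²) = 3.849 m/s
Re = VD/ν = 3.849·0.154/1.51×10^-6 = 3.93×10^5 → turbulent
ε/D = 0.29/154 = 0.00188
Haaland: f = 0.02352
h_f = f(L/D)V²/(2g) = 0.02352·(1540/0.154)·3.849²/(2·9.81) = 177.6 m
Δp = ρg·h_f = 1000·9.81·177.6 = 1743 kPa

Δp ≈ 1740 kPa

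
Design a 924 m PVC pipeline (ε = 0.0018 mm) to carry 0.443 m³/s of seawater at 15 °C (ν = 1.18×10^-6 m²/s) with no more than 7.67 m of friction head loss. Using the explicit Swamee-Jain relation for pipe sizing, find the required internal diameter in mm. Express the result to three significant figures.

Swamee-Jain (Type III): D = 0.66·[ε^1.25·(LQ²/(gh_f))^4.75 + ν·Q^9.4·(L/(gh_f))^5.2]^0.04
LQ²/(gh_f) = 2.410; L/(gh_f) = 12.28
Term 1 = ε^1.25·(…)^4.75 = 4.30×10^-6; Term 2 = ν·Q^9.4·(…)^5.2 = 2.58×10^-4
D = 0.66·(4.30×10^-6 + 2.58×10^-4)^0.04 = 0.4746 m = 475 mm
Check: V = 2.50 m/s, Re = 1.01×10^6, f = 0.01169, h_f = 7.27 m ≈ 7.67 m ✓

D ≈ 475 mm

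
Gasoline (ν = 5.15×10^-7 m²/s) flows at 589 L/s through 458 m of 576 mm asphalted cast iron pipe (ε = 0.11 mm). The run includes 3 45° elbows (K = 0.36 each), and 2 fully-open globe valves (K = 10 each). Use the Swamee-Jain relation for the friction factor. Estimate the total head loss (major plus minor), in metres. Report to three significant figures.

H_L ≈ 8.41 m

V = 4Q/(πD²) = 2.260 m/s; V²/2g = 0.2604 m
Re = 2.53×10^6, ε/D = 1.91×10^-4 → f = 0.01410 (Swamee-Jain)
Major: h_f = f(L/D)·V²/2g = 0.01410·795.1·0.2604 = 2.919 m
Minor: ΣK = 21.1; h_m = ΣK·V²/2g = 5.489 m
Total H_L = 2.919 + 5.489 = 8.409 m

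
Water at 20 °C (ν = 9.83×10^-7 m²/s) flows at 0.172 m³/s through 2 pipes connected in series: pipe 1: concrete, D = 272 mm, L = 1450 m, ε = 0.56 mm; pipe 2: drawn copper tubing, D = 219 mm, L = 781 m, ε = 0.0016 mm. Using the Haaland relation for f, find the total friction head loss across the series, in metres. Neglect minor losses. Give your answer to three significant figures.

H ≈ 101 m

Pipe 1: V = 2.960 m/s, Re = 8.19×10^5, ε/D = 0.00206, f = 0.02384, h_1 = f(L/D)V²/2g = 56.76 m
Pipe 2: V = 4.566 m/s, Re = 1.02×10^6, ε/D = 7.31×10^-6, f = 0.01168, h_2 = f(L/D)V²/2g = 44.28 m
Series → Q common, losses add: H = Σh = 101.0 m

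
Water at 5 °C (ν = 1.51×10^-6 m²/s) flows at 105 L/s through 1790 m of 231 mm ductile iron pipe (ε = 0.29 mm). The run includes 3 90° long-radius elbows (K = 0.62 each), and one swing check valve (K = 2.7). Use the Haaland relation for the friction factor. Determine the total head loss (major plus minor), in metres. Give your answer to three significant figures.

V = 4Q/(πD²) = 2.505 m/s; V²/2g = 0.3199 m
Re = 3.83×10^5, ε/D = 0.00126 → f = 0.02139 (Haaland)
Major: h_f = f(L/D)·V²/2g = 0.02139·7749·0.3199 = 53.02 m
Minor: ΣK = 4.56; h_m = ΣK·V²/2g = 1.459 m
Total H_L = 53.02 + 1.459 = 54.48 m

H_L ≈ 54.5 m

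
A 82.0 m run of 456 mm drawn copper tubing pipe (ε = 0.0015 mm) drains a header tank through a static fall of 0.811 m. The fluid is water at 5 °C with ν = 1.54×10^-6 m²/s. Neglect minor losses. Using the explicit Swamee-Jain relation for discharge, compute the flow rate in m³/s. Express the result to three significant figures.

Swamee-Jain (Type II): Q = -0.965·√(gD⁵h_f/L)·ln[ε/(3.7D) + √(3.17ν²L/(gD³h_f))]
√(gD⁵h_f/L) = √(9.81·0.456⁵·0.811/82.0) = 0.04374
ε/(3.7D) = 8.89×10^-7; √(3.17ν²L/(gD³h_f)) = 2.86×10^-5
Q = -0.965·0.04374·ln(2.948×10^-5) = 0.4403 m³/s
Check: V = 2.70 m/s, Re = 7.98×10^5, f = 0.01213, h_f = 0.808 m ≈ 0.811 m ✓

Q ≈ 0.440 m³/s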